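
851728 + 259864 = 1111592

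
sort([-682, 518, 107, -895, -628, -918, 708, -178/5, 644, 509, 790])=[-918, -895, -682, -628, -178/5, 107, 509, 518, 644, 708, 790]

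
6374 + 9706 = 16080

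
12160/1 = 12160 = 12160.00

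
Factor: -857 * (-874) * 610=2^2 * 5^1 * 19^1 * 23^1 * 61^1 * 857^1=456900980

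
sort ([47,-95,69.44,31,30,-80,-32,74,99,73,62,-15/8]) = [-95,-80,-32,-15/8,30,31,47,62,69.44,73,74,99]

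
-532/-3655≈0.146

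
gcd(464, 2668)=116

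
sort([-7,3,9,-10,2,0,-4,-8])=[-10,-8,-7,-4,0,2,3,9]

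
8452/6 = 1408 + 2/3 ≈ 1408.67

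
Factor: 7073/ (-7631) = -1*11^1*13^ (-1)*587^ (-1)*643^1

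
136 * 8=1088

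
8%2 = 0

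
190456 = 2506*76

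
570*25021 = 14261970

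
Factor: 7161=3^1*7^1*11^1*31^1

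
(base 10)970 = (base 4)33022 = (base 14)4d4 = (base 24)1ga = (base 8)1712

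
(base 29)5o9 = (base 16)132e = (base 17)gge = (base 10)4910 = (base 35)40a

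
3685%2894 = 791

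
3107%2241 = 866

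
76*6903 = 524628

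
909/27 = 33 + 2/3 ≈ 33.67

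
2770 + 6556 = 9326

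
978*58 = 56724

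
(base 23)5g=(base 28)4j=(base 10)131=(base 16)83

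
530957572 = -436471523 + 967429095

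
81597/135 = 604 + 19/45 ≈ 604.42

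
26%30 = 26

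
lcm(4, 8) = 8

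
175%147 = 28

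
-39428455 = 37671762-77100217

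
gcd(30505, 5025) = 5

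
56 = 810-754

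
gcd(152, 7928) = 8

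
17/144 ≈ 0.118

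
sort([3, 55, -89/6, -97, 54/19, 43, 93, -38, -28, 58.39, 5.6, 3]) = [-97, -38, -28, -89/6, 54/19, 3, 3, 5.6, 43, 55, 58.39, 93]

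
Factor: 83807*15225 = 3^1*5^2*7^1*29^1*43^1*1949^1 = 1275961575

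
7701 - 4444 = 3257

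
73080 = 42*1740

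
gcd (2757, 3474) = 3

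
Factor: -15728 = -1*2^4*983^1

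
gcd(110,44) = 22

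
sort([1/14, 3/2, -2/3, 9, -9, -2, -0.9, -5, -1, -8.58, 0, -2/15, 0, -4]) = [-9, -8.58, -5, -4, -2, -1, -0.9, -2/3, -2/15, 0, 0, 1/14, 3/2, 9]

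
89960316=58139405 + 31820911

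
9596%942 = 176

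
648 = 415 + 233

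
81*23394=1894914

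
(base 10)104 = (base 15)6e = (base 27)3n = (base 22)4g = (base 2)1101000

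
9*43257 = 389313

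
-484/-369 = 1 + 115/369 ≈ 1.31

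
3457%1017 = 406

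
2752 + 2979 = 5731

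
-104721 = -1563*67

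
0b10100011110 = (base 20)35a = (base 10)1310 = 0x51e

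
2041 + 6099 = 8140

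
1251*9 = 11259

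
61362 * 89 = 5461218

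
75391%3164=2619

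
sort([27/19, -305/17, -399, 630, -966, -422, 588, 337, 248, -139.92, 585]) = [-966, -422, -399, -139.92, -305/17, 27/19, 248, 337, 585, 588, 630]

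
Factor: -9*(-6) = 2^1*3^3 = 54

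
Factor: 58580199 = 3^3*2169637^1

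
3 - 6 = -3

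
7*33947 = 237629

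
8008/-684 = -11 - 121/171 ≈ -11.71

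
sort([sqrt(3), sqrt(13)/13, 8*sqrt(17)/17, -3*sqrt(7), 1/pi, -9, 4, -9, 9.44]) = [-9, -9, -3*sqrt(7), sqrt(13)/13, 1/pi, sqrt(3), 8*sqrt(17)/17, 4, 9.44]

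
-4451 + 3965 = -486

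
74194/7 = 10599 + 1/7 ≈ 10599.14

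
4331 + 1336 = 5667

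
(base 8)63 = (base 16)33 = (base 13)3c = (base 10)51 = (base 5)201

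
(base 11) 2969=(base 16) ef2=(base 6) 25414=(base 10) 3826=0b111011110010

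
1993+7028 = 9021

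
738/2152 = 369/1076 ≈ 0.343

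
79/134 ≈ 0.590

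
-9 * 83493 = -751437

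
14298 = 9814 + 4484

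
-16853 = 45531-62384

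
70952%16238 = 6000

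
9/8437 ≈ 0.00107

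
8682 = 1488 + 7194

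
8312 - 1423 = 6889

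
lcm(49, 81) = 3969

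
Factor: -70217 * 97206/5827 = -1 * 2^1 * 3^1 * 7^2 * 17^1 * 953^1 * 1433^1 * 5827^(-1) = -6825513702/5827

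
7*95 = 665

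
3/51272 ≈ 0.0000585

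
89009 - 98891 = -9882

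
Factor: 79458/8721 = 2^1*3^(-2)*41^1 = 82/9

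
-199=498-697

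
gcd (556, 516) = 4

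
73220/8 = 18305/2 = 9152.50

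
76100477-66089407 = 10011070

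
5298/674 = 7+290/337 ≈ 7.86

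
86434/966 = 89 + 10/21 ≈ 89.48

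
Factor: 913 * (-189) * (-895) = 3^3 * 5^1 * 7^1 * 11^1 * 83^1 * 179^1 = 154438515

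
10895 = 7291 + 3604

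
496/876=124/219 ≈ 0.566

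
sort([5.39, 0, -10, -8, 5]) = [-10, -8, 0, 5, 5.39]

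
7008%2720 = 1568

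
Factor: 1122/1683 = 2^1*3^(-1) = 2/3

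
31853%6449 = 6057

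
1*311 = 311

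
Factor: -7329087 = -1 * 3^2 * 151^1 * 5393^1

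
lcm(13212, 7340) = 66060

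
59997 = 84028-24031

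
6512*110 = 716320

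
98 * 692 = 67816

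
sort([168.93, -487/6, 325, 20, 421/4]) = [-487/6, 20, 421/4, 168.93, 325]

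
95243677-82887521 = 12356156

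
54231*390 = 21150090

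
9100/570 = 15+55/57 ≈ 15.96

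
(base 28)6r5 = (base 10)5465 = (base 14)1dc5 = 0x1559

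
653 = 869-216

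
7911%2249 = 1164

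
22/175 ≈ 0.126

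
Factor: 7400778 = 2^1*3^1*7^1*11^1*83^1*193^1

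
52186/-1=-52186=-52186.00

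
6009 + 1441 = 7450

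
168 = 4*42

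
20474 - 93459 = -72985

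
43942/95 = 462+52/95≈462.55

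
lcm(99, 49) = 4851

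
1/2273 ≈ 0.000440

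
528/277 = 1+251/277 ≈ 1.91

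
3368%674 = 672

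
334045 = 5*66809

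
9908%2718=1754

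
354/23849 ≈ 0.0148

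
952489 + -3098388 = -2145899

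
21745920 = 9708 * 2240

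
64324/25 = 2572+24/25 = 2572.96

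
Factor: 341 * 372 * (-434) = -1 * 2^3 * 3^1 * 7^1 * 11^1 * 31^3 = -55053768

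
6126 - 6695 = -569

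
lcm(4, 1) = 4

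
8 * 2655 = 21240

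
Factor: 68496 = 2^4*3^1*1427^1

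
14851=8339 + 6512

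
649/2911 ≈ 0.223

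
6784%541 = 292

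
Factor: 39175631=11^1*113^1*31517^1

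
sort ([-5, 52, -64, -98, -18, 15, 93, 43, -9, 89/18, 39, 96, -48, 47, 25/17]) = [-98, -64, -48, -18, -9, -5, 25/17, 89/18, 15, 39, 43, 47, 52, 93, 96]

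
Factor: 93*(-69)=-1*3^2*23^1*31^1=-6417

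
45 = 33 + 12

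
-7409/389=-19-18/389 ≈ -19.05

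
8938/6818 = 1 + 1060/3409 ≈ 1.31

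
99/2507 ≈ 0.0395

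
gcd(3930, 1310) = 1310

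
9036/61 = 148 + 8/61 ≈ 148.13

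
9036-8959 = 77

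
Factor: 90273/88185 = 5^(-1)*5879^(-1)*30091^1 = 30091/29395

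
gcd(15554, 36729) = 77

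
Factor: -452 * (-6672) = 2^6 * 3^1 * 113^1 * 139^1 = 3015744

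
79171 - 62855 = 16316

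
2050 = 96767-94717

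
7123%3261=601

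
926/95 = 9 + 71/95 ≈ 9.75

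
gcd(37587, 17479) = 11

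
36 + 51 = 87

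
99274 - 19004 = 80270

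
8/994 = 4/497 ≈ 0.00805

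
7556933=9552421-1995488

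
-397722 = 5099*(-78)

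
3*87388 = 262164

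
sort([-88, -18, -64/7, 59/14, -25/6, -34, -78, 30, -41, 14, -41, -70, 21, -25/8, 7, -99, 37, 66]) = [-99, -88, -78, -70, -41, -41, -34, -18, -64/7, -25/6, -25/8, 59/14, 7, 14, 21, 30, 37, 66]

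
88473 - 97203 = -8730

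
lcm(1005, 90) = 6030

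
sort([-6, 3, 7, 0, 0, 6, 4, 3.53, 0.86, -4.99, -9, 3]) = [-9, -6, -4.99, 0, 0, 0.86, 3, 3, 3.53, 4, 6, 7]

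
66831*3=200493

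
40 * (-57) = -2280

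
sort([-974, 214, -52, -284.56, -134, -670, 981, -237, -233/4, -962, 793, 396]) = [-974, -962, -670, -284.56, -237, -134, -233/4, -52, 214, 396, 793, 981]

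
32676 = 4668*7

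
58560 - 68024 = -9464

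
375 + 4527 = 4902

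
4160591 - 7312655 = -3152064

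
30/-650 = -3/65≈-0.0462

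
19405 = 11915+7490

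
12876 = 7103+5773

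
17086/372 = 8543/186 ≈ 45.93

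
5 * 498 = 2490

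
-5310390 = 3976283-9286673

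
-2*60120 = -120240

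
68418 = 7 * 9774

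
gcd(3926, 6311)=1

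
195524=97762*2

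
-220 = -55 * 4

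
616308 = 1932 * 319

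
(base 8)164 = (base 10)116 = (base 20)5g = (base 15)7b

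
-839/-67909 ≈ 0.0124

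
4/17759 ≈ 0.000225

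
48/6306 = 8/1051 ≈ 0.00761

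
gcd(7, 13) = 1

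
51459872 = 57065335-5605463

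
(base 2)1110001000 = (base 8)1610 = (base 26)18k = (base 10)904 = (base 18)2e4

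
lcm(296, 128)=4736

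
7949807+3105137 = 11054944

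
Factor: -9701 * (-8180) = 2^2 * 5^1 * 89^1 * 109^1 * 409^1 = 79354180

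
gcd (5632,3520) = 704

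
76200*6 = 457200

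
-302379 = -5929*51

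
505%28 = 1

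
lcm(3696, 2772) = 11088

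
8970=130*69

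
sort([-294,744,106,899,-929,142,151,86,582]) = [-929,-294,86,106,142,151,582,744,899]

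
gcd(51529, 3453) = 1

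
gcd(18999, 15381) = 9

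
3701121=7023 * 527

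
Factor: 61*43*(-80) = -1*2^4*5^1*43^1*61^1 = -209840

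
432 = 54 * 8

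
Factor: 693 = 3^2 * 7^1 * 11^1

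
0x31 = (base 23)23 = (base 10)49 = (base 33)1g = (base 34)1f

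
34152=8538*4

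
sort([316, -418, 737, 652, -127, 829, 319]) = [-418, -127, 316, 319, 652, 737, 829]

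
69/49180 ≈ 0.00140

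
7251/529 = 13 + 374/529 ≈ 13.71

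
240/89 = 2 + 62/89 ≈ 2.70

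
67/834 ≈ 0.0803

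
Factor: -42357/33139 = -1 * 3^1 * 7^1 * 31^(-1) * 1069^(-1) * 2017^1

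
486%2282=486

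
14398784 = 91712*157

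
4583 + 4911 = 9494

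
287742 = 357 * 806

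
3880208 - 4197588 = -317380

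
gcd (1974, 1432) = 2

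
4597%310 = 257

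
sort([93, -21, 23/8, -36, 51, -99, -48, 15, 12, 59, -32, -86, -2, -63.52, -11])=[-99, -86, -63.52, -48, -36, -32, -21, -11, -2, 23/8, 12, 15, 51, 59, 93]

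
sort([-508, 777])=[-508, 777]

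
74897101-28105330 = 46791771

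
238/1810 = 119/905 ≈ 0.131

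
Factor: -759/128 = -1*2^(-7)*3^1*11^1*23^1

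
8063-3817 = 4246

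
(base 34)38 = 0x6e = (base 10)110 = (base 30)3k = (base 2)1101110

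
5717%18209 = 5717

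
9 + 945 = 954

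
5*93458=467290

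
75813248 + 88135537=163948785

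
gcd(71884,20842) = 2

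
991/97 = 10 + 21/97≈10.22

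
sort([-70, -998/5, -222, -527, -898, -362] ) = [-898, -527, -362, -222, -998/5, -70] 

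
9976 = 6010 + 3966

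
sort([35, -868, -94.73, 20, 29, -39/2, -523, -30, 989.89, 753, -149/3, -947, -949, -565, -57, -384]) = [-949, -947, -868, -565, -523, -384, -94.73, -57, -149/3, -30, -39/2, 20, 29, 35, 753, 989.89]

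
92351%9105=1301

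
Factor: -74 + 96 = 2^1*11^1 = 22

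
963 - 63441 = -62478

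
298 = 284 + 14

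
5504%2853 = 2651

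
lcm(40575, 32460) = 162300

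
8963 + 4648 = 13611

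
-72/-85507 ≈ 0.000842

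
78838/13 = 6064+6/13 ≈ 6064.46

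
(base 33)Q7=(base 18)2C1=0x361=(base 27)151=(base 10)865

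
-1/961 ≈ -0.00104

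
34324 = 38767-4443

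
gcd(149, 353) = 1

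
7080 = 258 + 6822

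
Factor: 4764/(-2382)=-1 * 2^1=-2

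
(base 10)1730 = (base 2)11011000010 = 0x6c2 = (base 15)7a5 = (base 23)365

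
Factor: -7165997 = -1*7165997^1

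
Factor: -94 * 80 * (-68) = 2^7 * 5^1 * 17^1 * 47^1 = 511360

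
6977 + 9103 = 16080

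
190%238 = 190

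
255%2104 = 255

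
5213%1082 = 885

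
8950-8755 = 195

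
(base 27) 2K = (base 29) 2G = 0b1001010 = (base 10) 74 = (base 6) 202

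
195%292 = 195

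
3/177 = 1/59 ≈ 0.0169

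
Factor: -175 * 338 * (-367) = 2^1 * 5^2 * 7^1 * 13^2 * 367^1 = 21708050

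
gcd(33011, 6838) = 1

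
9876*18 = 177768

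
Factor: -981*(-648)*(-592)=-1*2^7*3^6*37^1*109^1=-376327296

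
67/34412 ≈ 0.00195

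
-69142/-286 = 34571/143 ≈ 241.76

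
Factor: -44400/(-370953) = 2^4 * 3^(-2) * 5^2 * 11^(-1) * 37^1 * 1249^(-1) = 14800/123651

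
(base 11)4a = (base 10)54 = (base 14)3c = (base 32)1m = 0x36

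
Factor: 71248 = 2^4*61^1*73^1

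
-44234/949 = -46 - 580/949 ≈ -46.61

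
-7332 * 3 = -21996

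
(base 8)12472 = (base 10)5434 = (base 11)40a0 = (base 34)4ns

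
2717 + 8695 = 11412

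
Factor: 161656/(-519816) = -1 * 3^(-1) * 167^1 * 179^(-1) = -167/537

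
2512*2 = 5024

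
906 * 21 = 19026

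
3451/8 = 431 + 3/8 ≈ 431.38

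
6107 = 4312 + 1795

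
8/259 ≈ 0.0309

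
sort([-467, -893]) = [-893, -467]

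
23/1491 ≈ 0.0154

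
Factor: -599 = -1 * 599^1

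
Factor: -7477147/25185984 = -1*2^ (-6)*3^ (-1)*47^ (-1)*2791^ (-1)*7477147^1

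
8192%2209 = 1565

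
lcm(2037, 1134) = 109998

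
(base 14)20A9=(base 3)21201210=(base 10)5637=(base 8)13005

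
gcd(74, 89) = 1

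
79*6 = 474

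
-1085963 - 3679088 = -4765051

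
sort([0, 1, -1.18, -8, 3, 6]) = [-8, -1.18, 0, 1, 3, 6]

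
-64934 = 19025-83959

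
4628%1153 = 16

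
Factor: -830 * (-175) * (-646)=-1 * 2^2 * 5^3 * 7^1 * 17^1 * 19^1 * 83^1=-93831500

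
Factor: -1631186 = -1*2^1*823^1*991^1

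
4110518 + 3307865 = 7418383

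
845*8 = 6760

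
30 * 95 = 2850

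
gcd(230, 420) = 10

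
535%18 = 13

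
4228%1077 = 997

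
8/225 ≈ 0.0356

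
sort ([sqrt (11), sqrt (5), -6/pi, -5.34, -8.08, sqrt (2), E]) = [-8.08, -5.34, -6/pi, sqrt (2), sqrt (5), E, sqrt (11)]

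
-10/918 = -5/459 ≈ -0.0109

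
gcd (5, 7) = 1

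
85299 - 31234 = 54065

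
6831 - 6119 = 712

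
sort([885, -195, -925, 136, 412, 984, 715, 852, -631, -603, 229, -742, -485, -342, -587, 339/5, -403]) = [-925, -742, -631, -603, -587, -485, -403, -342, -195, 339/5, 136, 229, 412, 715, 852, 885, 984]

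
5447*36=196092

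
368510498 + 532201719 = 900712217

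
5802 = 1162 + 4640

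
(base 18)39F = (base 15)519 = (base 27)1FF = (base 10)1149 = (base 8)2175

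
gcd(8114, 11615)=1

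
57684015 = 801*72015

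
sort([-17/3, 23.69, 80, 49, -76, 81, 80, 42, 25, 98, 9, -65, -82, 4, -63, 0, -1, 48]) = [-82, -76, -65, -63, -17/3, -1, 0, 4, 9, 23.69, 25, 42, 48, 49, 80, 80, 81, 98]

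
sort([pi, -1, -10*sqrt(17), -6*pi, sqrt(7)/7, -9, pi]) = [-10*sqrt(17), -6*pi, -9, -1, sqrt(7)/7, pi, pi]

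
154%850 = 154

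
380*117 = 44460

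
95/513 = 5/27 ≈ 0.185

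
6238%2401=1436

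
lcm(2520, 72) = 2520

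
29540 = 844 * 35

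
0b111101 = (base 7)115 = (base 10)61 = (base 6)141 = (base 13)49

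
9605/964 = 9 + 929/964 ≈ 9.96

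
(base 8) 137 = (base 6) 235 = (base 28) 3b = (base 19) 50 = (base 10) 95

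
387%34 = 13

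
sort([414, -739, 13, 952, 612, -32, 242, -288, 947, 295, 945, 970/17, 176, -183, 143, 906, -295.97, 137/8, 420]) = [-739, -295.97, -288, -183, -32, 13, 137/8, 970/17, 143, 176, 242, 295, 414, 420, 612, 906, 945, 947, 952]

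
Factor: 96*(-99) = -1*2^5*3^3*11^1 = -9504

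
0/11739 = 0 = 0.00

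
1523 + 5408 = 6931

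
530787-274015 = 256772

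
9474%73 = 57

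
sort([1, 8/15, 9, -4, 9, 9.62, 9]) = [-4, 8/15, 1, 9, 9, 9, 9.62]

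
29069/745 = 39 + 14/745 ≈ 39.02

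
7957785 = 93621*85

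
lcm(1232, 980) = 43120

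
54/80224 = 27/40112 ≈ 0.000673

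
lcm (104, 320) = 4160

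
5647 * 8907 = 50297829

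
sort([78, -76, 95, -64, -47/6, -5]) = [-76, -64, -47/6, -5, 78, 95]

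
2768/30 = 1384/15 ≈ 92.27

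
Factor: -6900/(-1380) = 5^1 = 5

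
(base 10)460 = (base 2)111001100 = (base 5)3320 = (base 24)j4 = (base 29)fp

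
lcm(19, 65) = 1235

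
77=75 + 2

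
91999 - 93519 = -1520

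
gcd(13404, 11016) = 12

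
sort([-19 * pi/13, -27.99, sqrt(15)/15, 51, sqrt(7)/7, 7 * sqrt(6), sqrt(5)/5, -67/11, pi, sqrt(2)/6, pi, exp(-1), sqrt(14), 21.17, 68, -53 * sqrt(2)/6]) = [-27.99, -53 * sqrt(2)/6, -67/11, -19 * pi/13, sqrt(2)/6, sqrt(15)/15, exp(-1), sqrt(7)/7, sqrt(5)/5, pi, pi, sqrt(14), 7 * sqrt(6), 21.17, 51, 68]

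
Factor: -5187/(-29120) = 2^(-6) * 3^1 * 5^(-1) * 19^1 = 57/320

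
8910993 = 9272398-361405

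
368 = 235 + 133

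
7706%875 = 706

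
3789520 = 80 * 47369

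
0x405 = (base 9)1363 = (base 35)te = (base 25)1g4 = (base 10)1029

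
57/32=1 + 25/32 ≈ 1.78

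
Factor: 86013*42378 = 2^1*3^3*7^1*19^1*503^1*1009^1 = 3645058914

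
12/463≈0.0259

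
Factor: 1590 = 2^1*3^1*5^1*53^1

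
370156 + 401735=771891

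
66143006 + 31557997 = 97701003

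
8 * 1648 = 13184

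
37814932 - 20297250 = 17517682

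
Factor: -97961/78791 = -1*78791^(-1)*97961^1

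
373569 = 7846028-7472459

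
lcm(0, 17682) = 0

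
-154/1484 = -11/106 ≈ -0.104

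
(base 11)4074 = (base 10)5405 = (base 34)4mx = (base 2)1010100011101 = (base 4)1110131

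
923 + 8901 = 9824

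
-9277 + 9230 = -47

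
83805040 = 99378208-15573168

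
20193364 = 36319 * 556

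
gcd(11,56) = 1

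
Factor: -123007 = -1 * 123007^1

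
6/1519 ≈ 0.00395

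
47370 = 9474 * 5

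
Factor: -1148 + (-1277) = -1*5^2*97^1 = -2425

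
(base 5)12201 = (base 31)tr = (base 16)39e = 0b1110011110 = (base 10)926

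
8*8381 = 67048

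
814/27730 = 407/13865 ≈ 0.0294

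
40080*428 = 17154240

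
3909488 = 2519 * 1552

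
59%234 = 59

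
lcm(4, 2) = 4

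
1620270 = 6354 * 255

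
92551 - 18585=73966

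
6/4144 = 3/2072 ≈ 0.00145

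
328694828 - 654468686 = -325773858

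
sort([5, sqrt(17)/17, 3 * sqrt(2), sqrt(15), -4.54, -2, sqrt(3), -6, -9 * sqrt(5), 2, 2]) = [-9 * sqrt(5), -6, -4.54, -2, sqrt(17)/17, sqrt(3), 2, 2, sqrt(15), 3 * sqrt(2), 5]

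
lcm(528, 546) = 48048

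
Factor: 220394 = 2^1 * 263^1 * 419^1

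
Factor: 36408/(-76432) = -1*2^(-1)*3^1*17^(-1)*37^1*41^1*281^(-1) = -4551/9554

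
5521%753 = 250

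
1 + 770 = 771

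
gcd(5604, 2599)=1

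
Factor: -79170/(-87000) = 2^(-2)*5^(-2)*7^1*13^1 = 91/100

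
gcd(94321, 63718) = 1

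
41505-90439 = -48934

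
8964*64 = 573696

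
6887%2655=1577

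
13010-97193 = -84183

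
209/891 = 19/81 ≈ 0.235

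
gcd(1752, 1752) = 1752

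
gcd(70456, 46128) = 8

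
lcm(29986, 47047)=2728726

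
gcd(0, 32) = 32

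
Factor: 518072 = 2^3*31^1*2089^1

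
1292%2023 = 1292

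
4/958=2/479 ≈ 0.00418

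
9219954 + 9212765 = 18432719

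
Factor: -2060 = -1*2^2*5^1*103^1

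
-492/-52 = 9+6/13 ≈ 9.46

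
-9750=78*(-125) 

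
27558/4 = 13779/2 = 6889.50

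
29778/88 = 14889/44 ≈ 338.39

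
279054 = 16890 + 262164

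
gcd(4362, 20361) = 3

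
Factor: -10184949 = -1 * 3^2 * 103^1 * 10987^1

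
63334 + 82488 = 145822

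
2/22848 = 1/11424 ≈ 0.0000875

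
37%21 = 16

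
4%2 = 0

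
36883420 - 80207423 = -43324003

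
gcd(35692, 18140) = 4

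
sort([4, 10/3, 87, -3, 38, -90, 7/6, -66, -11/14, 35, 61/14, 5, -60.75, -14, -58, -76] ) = [-90, -76, -66, -60.75, -58, -14, -3, -11/14, 7/6, 10/3, 4, 61/14, 5, 35, 38, 87] 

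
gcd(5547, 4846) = 1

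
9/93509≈0.0000962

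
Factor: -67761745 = -1 * 5^1 * 17^1 * 281^1 * 2837^1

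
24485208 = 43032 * 569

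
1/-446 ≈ -0.00224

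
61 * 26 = 1586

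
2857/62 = 46 + 5/62 ≈ 46.08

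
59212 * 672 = 39790464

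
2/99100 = 1/49550 ≈ 0.0000202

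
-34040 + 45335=11295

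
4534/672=6 + 251/336 ≈ 6.75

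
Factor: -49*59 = -1*7^2*59^1 = -2891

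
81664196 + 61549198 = 143213394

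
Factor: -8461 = -1*8461^1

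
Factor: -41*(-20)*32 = 2^7*5^1*41^1 = 26240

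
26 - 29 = -3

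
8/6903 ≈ 0.00116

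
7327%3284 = 759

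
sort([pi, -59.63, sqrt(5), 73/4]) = [-59.63, sqrt(5), pi, 73/4]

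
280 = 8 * 35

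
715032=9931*72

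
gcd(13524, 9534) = 42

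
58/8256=29/4128 ≈ 0.00703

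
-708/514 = -1 - 97/257≈-1.38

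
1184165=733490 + 450675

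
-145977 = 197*(-741)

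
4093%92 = 45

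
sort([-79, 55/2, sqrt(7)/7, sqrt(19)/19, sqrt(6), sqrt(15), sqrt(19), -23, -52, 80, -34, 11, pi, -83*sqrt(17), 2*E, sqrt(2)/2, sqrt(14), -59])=[-83*sqrt(17), -79, -59, -52, -34, -23, sqrt(19)/19, sqrt(7)/7, sqrt(2)/2, sqrt(6), pi, sqrt(14), sqrt(15), sqrt(19), 2*E, 11, 55/2, 80]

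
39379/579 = 68 + 7/579 ≈ 68.01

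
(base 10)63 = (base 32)1v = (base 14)47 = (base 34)1t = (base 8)77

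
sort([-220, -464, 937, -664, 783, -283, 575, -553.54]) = [-664, -553.54, -464, -283, -220, 575, 783, 937]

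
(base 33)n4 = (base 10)763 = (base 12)537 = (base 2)1011111011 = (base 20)1i3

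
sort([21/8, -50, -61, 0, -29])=[-61, -50, -29, 0, 21/8]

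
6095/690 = 53/6 ≈ 8.83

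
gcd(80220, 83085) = 2865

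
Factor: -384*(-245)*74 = 2^8*3^1*5^1*7^2*37^1 = 6961920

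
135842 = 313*434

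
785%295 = 195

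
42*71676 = 3010392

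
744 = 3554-2810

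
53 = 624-571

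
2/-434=-1/217 ≈ -0.00461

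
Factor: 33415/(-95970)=-1*2^(-1)*3^(-1)*7^(-1)*41^1*163^1*457^(-1)=-6683/19194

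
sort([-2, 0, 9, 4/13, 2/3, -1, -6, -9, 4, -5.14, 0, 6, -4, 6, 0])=[-9, -6, -5.14, -4, -2, -1, 0, 0, 0, 4/13, 2/3, 4, 6, 6, 9]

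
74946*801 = 60031746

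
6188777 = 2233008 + 3955769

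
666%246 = 174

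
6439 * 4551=29303889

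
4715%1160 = 75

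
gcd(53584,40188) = 13396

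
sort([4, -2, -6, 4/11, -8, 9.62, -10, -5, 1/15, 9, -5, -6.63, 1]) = [-10, -8, -6.63, -6, -5, -5, -2, 1/15, 4/11, 1, 4, 9, 9.62]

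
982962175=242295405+740666770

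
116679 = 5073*23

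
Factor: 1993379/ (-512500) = -1*2^ (-2)*5^ (-5)*48619^1 = -48619/12500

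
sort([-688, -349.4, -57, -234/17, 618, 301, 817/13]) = [-688, -349.4, -57, -234/17, 817/13, 301, 618]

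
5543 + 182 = 5725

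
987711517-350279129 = 637432388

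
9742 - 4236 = 5506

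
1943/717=2 + 509/717 ≈ 2.71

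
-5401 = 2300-7701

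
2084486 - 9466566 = -7382080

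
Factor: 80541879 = 3^1 * 11^1 * 47^1 * 51929^1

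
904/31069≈0.0291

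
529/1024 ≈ 0.517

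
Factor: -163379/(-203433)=3^(-1) * 19^(-1) * 43^(-1) * 83^(-1) * 199^1 * 821^1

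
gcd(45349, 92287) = 1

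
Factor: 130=2^1*5^1*13^1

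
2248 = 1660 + 588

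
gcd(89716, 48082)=2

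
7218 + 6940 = 14158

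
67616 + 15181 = 82797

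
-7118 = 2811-9929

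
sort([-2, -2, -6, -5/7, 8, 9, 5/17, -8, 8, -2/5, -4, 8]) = [-8, -6, -4, -2, -2, -5/7, -2/5, 5/17, 8, 8, 8, 9]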